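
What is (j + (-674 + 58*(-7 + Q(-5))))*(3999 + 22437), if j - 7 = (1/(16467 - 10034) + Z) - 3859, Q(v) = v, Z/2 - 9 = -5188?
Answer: -2649578210604/6433 ≈ -4.1187e+8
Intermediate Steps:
Z = -10358 (Z = 18 + 2*(-5188) = 18 - 10376 = -10358)
j = -91412929/6433 (j = 7 + ((1/(16467 - 10034) - 10358) - 3859) = 7 + ((1/6433 - 10358) - 3859) = 7 + (-66633013/6433 - 3859) = 7 - 91457960/6433 = -91412929/6433 ≈ -14210.)
(j + (-674 + 58*(-7 + Q(-5))))*(3999 + 22437) = (-91412929/6433 + (-674 + 58*(-7 - 5)))*(3999 + 22437) = (-91412929/6433 + (-674 + 58*(-12)))*26436 = (-91412929/6433 + (-674 - 696))*26436 = (-91412929/6433 - 1370)*26436 = -100226139/6433*26436 = -2649578210604/6433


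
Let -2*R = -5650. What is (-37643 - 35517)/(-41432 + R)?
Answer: 73160/38607 ≈ 1.8950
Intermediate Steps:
R = 2825 (R = -1/2*(-5650) = 2825)
(-37643 - 35517)/(-41432 + R) = (-37643 - 35517)/(-41432 + 2825) = -73160/(-38607) = -73160*(-1/38607) = 73160/38607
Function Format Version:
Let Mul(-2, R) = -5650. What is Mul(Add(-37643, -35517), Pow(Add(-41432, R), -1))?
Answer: Rational(73160, 38607) ≈ 1.8950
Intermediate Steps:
R = 2825 (R = Mul(Rational(-1, 2), -5650) = 2825)
Mul(Add(-37643, -35517), Pow(Add(-41432, R), -1)) = Mul(Add(-37643, -35517), Pow(Add(-41432, 2825), -1)) = Mul(-73160, Pow(-38607, -1)) = Mul(-73160, Rational(-1, 38607)) = Rational(73160, 38607)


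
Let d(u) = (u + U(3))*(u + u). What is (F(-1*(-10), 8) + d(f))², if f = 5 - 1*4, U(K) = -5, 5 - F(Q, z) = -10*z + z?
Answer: 4761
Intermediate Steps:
F(Q, z) = 5 + 9*z (F(Q, z) = 5 - (-10*z + z) = 5 - (-9)*z = 5 + 9*z)
f = 1 (f = 5 - 4 = 1)
d(u) = 2*u*(-5 + u) (d(u) = (u - 5)*(u + u) = (-5 + u)*(2*u) = 2*u*(-5 + u))
(F(-1*(-10), 8) + d(f))² = ((5 + 9*8) + 2*1*(-5 + 1))² = ((5 + 72) + 2*1*(-4))² = (77 - 8)² = 69² = 4761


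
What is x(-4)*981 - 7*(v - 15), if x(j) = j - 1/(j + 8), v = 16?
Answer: -16705/4 ≈ -4176.3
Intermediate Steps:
x(j) = j - 1/(8 + j)
x(-4)*981 - 7*(v - 15) = ((-1 + (-4)**2 + 8*(-4))/(8 - 4))*981 - 7*(16 - 15) = ((-1 + 16 - 32)/4)*981 - 7*1 = ((1/4)*(-17))*981 - 7 = -17/4*981 - 7 = -16677/4 - 7 = -16705/4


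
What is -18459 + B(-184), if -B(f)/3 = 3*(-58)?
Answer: -17937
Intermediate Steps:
B(f) = 522 (B(f) = -9*(-58) = -3*(-174) = 522)
-18459 + B(-184) = -18459 + 522 = -17937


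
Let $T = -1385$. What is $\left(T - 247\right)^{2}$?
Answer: $2663424$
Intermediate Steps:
$\left(T - 247\right)^{2} = \left(-1385 - 247\right)^{2} = \left(-1632\right)^{2} = 2663424$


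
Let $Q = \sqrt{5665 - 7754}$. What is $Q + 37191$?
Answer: $37191 + i \sqrt{2089} \approx 37191.0 + 45.706 i$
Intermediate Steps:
$Q = i \sqrt{2089}$ ($Q = \sqrt{-2089} = i \sqrt{2089} \approx 45.706 i$)
$Q + 37191 = i \sqrt{2089} + 37191 = 37191 + i \sqrt{2089}$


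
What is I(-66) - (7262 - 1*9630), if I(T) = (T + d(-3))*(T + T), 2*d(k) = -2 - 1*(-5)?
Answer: 10882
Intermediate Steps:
d(k) = 3/2 (d(k) = (-2 - 1*(-5))/2 = (-2 + 5)/2 = (½)*3 = 3/2)
I(T) = 2*T*(3/2 + T) (I(T) = (T + 3/2)*(T + T) = (3/2 + T)*(2*T) = 2*T*(3/2 + T))
I(-66) - (7262 - 1*9630) = -66*(3 + 2*(-66)) - (7262 - 1*9630) = -66*(3 - 132) - (7262 - 9630) = -66*(-129) - 1*(-2368) = 8514 + 2368 = 10882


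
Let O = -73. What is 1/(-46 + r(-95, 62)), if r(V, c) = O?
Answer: -1/119 ≈ -0.0084034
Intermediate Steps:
r(V, c) = -73
1/(-46 + r(-95, 62)) = 1/(-46 - 73) = 1/(-119) = -1/119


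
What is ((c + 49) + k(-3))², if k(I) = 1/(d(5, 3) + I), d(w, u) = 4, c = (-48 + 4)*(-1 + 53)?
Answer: 5008644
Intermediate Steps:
c = -2288 (c = -44*52 = -2288)
k(I) = 1/(4 + I)
((c + 49) + k(-3))² = ((-2288 + 49) + 1/(4 - 3))² = (-2239 + 1/1)² = (-2239 + 1)² = (-2238)² = 5008644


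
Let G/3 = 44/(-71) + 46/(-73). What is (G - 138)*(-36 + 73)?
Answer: -27183456/5183 ≈ -5244.7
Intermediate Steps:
G = -19434/5183 (G = 3*(44/(-71) + 46/(-73)) = 3*(44*(-1/71) + 46*(-1/73)) = 3*(-44/71 - 46/73) = 3*(-6478/5183) = -19434/5183 ≈ -3.7496)
(G - 138)*(-36 + 73) = (-19434/5183 - 138)*(-36 + 73) = -734688/5183*37 = -27183456/5183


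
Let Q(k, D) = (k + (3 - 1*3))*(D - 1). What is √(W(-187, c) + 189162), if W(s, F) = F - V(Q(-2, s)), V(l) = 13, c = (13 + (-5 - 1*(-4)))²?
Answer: √189293 ≈ 435.08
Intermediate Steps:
c = 144 (c = (13 + (-5 + 4))² = (13 - 1)² = 12² = 144)
Q(k, D) = k*(-1 + D) (Q(k, D) = (k + (3 - 3))*(-1 + D) = (k + 0)*(-1 + D) = k*(-1 + D))
W(s, F) = -13 + F (W(s, F) = F - 1*13 = F - 13 = -13 + F)
√(W(-187, c) + 189162) = √((-13 + 144) + 189162) = √(131 + 189162) = √189293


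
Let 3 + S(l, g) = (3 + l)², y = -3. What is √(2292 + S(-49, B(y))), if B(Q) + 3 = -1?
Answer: √4405 ≈ 66.370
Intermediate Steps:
B(Q) = -4 (B(Q) = -3 - 1 = -4)
S(l, g) = -3 + (3 + l)²
√(2292 + S(-49, B(y))) = √(2292 + (-3 + (3 - 49)²)) = √(2292 + (-3 + (-46)²)) = √(2292 + (-3 + 2116)) = √(2292 + 2113) = √4405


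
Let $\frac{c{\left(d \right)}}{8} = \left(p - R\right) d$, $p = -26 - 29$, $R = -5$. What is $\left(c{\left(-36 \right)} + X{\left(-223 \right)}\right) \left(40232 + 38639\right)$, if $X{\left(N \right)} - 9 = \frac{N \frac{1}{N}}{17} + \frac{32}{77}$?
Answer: $\frac{1487664959742}{1309} \approx 1.1365 \cdot 10^{9}$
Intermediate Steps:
$p = -55$ ($p = -26 - 29 = -55$)
$c{\left(d \right)} = - 400 d$ ($c{\left(d \right)} = 8 \left(-55 - -5\right) d = 8 \left(-55 + 5\right) d = 8 \left(- 50 d\right) = - 400 d$)
$X{\left(N \right)} = \frac{12402}{1309}$ ($X{\left(N \right)} = 9 + \left(\frac{N \frac{1}{N}}{17} + \frac{32}{77}\right) = 9 + \left(1 \cdot \frac{1}{17} + 32 \cdot \frac{1}{77}\right) = 9 + \left(\frac{1}{17} + \frac{32}{77}\right) = 9 + \frac{621}{1309} = \frac{12402}{1309}$)
$\left(c{\left(-36 \right)} + X{\left(-223 \right)}\right) \left(40232 + 38639\right) = \left(\left(-400\right) \left(-36\right) + \frac{12402}{1309}\right) \left(40232 + 38639\right) = \left(14400 + \frac{12402}{1309}\right) 78871 = \frac{18862002}{1309} \cdot 78871 = \frac{1487664959742}{1309}$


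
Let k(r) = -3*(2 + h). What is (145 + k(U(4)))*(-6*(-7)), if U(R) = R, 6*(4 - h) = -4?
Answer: 5250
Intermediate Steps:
h = 14/3 (h = 4 - ⅙*(-4) = 4 + ⅔ = 14/3 ≈ 4.6667)
k(r) = -20 (k(r) = -3*(2 + 14/3) = -3*20/3 = -20)
(145 + k(U(4)))*(-6*(-7)) = (145 - 20)*(-6*(-7)) = 125*42 = 5250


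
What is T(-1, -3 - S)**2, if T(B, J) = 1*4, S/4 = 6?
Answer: 16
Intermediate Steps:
S = 24 (S = 4*6 = 24)
T(B, J) = 4
T(-1, -3 - S)**2 = 4**2 = 16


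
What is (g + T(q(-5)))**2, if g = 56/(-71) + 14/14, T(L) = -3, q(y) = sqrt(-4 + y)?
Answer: 39204/5041 ≈ 7.7770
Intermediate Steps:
g = 15/71 (g = 56*(-1/71) + 14*(1/14) = -56/71 + 1 = 15/71 ≈ 0.21127)
(g + T(q(-5)))**2 = (15/71 - 3)**2 = (-198/71)**2 = 39204/5041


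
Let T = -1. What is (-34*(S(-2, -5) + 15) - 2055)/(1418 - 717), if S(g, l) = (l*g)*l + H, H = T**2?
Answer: -899/701 ≈ -1.2825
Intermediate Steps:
H = 1 (H = (-1)**2 = 1)
S(g, l) = 1 + g*l**2 (S(g, l) = (l*g)*l + 1 = (g*l)*l + 1 = g*l**2 + 1 = 1 + g*l**2)
(-34*(S(-2, -5) + 15) - 2055)/(1418 - 717) = (-34*((1 - 2*(-5)**2) + 15) - 2055)/(1418 - 717) = (-34*((1 - 2*25) + 15) - 2055)/701 = (-34*((1 - 50) + 15) - 2055)*(1/701) = (-34*(-49 + 15) - 2055)*(1/701) = (-34*(-34) - 2055)*(1/701) = (1156 - 2055)*(1/701) = -899*1/701 = -899/701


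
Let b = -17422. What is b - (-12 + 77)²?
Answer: -21647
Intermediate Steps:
b - (-12 + 77)² = -17422 - (-12 + 77)² = -17422 - 1*65² = -17422 - 1*4225 = -17422 - 4225 = -21647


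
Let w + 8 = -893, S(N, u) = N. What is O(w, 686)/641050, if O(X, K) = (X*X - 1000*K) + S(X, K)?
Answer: 2498/12821 ≈ 0.19484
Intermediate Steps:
w = -901 (w = -8 - 893 = -901)
O(X, K) = X + X**2 - 1000*K (O(X, K) = (X*X - 1000*K) + X = (X**2 - 1000*K) + X = X + X**2 - 1000*K)
O(w, 686)/641050 = (-901 + (-901)**2 - 1000*686)/641050 = (-901 + 811801 - 686000)*(1/641050) = 124900*(1/641050) = 2498/12821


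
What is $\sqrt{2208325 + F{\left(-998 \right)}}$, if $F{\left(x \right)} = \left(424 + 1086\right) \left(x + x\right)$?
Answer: $3 i \sqrt{89515} \approx 897.57 i$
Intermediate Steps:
$F{\left(x \right)} = 3020 x$ ($F{\left(x \right)} = 1510 \cdot 2 x = 3020 x$)
$\sqrt{2208325 + F{\left(-998 \right)}} = \sqrt{2208325 + 3020 \left(-998\right)} = \sqrt{2208325 - 3013960} = \sqrt{-805635} = 3 i \sqrt{89515}$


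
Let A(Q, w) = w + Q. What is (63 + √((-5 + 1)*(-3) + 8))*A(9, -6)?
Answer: 189 + 6*√5 ≈ 202.42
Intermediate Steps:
A(Q, w) = Q + w
(63 + √((-5 + 1)*(-3) + 8))*A(9, -6) = (63 + √((-5 + 1)*(-3) + 8))*(9 - 6) = (63 + √(-4*(-3) + 8))*3 = (63 + √(12 + 8))*3 = (63 + √20)*3 = (63 + 2*√5)*3 = 189 + 6*√5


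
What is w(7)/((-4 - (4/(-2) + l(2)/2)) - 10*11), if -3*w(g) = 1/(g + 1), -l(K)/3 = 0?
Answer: 1/2688 ≈ 0.00037202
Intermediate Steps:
l(K) = 0 (l(K) = -3*0 = 0)
w(g) = -1/(3*(1 + g)) (w(g) = -1/(3*(g + 1)) = -1/(3*(1 + g)))
w(7)/((-4 - (4/(-2) + l(2)/2)) - 10*11) = (-1/(3 + 3*7))/((-4 - (4/(-2) + 0/2)) - 10*11) = (-1/(3 + 21))/((-4 - (4*(-½) + 0*(½))) - 110) = (-1/24)/((-4 - (-2 + 0)) - 110) = (-1*1/24)/((-4 - 1*(-2)) - 110) = -1/(24*((-4 + 2) - 110)) = -1/(24*(-2 - 110)) = -1/24/(-112) = -1/24*(-1/112) = 1/2688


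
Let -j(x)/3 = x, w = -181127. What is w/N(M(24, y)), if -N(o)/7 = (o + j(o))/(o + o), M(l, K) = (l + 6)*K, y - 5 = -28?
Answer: -181127/7 ≈ -25875.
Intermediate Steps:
j(x) = -3*x
y = -23 (y = 5 - 28 = -23)
M(l, K) = K*(6 + l) (M(l, K) = (6 + l)*K = K*(6 + l))
N(o) = 7 (N(o) = -7*(o - 3*o)/(o + o) = -7*(-2*o)/(2*o) = -7*(-2*o)*1/(2*o) = -7*(-1) = 7)
w/N(M(24, y)) = -181127/7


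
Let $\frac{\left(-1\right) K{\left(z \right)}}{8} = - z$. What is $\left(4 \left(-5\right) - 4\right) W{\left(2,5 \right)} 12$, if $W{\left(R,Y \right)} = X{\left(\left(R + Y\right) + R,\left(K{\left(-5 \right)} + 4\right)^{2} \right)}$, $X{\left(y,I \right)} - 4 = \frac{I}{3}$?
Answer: $-125568$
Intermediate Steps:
$K{\left(z \right)} = 8 z$ ($K{\left(z \right)} = - 8 \left(- z\right) = 8 z$)
$X{\left(y,I \right)} = 4 + \frac{I}{3}$
$W{\left(R,Y \right)} = 436$ ($W{\left(R,Y \right)} = 4 + \frac{\left(8 \left(-5\right) + 4\right)^{2}}{3} = 4 + \frac{\left(-40 + 4\right)^{2}}{3} = 4 + \frac{\left(-36\right)^{2}}{3} = 4 + \frac{1}{3} \cdot 1296 = 4 + 432 = 436$)
$\left(4 \left(-5\right) - 4\right) W{\left(2,5 \right)} 12 = \left(4 \left(-5\right) - 4\right) 436 \cdot 12 = \left(-20 - 4\right) 436 \cdot 12 = \left(-24\right) 436 \cdot 12 = \left(-10464\right) 12 = -125568$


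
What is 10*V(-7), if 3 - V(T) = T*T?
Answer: -460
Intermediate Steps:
V(T) = 3 - T² (V(T) = 3 - T*T = 3 - T²)
10*V(-7) = 10*(3 - 1*(-7)²) = 10*(3 - 1*49) = 10*(3 - 49) = 10*(-46) = -460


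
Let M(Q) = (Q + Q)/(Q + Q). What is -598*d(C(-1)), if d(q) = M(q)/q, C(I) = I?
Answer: 598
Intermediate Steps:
M(Q) = 1 (M(Q) = (2*Q)/((2*Q)) = (2*Q)*(1/(2*Q)) = 1)
d(q) = 1/q
-598*d(C(-1)) = -598/(-1) = -598*(-1) = 598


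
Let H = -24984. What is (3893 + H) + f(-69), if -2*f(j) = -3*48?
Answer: -21019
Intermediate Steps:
f(j) = 72 (f(j) = -(-3)*48/2 = -½*(-144) = 72)
(3893 + H) + f(-69) = (3893 - 24984) + 72 = -21091 + 72 = -21019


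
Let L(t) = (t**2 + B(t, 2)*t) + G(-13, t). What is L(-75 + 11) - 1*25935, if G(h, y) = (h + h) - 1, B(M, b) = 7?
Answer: -22314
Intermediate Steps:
G(h, y) = -1 + 2*h (G(h, y) = 2*h - 1 = -1 + 2*h)
L(t) = -27 + t**2 + 7*t (L(t) = (t**2 + 7*t) + (-1 + 2*(-13)) = (t**2 + 7*t) + (-1 - 26) = (t**2 + 7*t) - 27 = -27 + t**2 + 7*t)
L(-75 + 11) - 1*25935 = (-27 + (-75 + 11)**2 + 7*(-75 + 11)) - 1*25935 = (-27 + (-64)**2 + 7*(-64)) - 25935 = (-27 + 4096 - 448) - 25935 = 3621 - 25935 = -22314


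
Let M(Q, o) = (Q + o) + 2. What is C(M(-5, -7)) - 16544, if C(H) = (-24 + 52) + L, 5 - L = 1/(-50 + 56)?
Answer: -99067/6 ≈ -16511.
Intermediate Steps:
L = 29/6 (L = 5 - 1/(-50 + 56) = 5 - 1/6 = 5 - 1*⅙ = 5 - ⅙ = 29/6 ≈ 4.8333)
M(Q, o) = 2 + Q + o
C(H) = 197/6 (C(H) = (-24 + 52) + 29/6 = 28 + 29/6 = 197/6)
C(M(-5, -7)) - 16544 = 197/6 - 16544 = -99067/6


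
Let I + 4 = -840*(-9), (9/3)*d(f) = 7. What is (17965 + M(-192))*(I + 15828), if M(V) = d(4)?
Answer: 1260444368/3 ≈ 4.2015e+8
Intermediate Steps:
d(f) = 7/3 (d(f) = (⅓)*7 = 7/3)
M(V) = 7/3
I = 7556 (I = -4 - 840*(-9) = -4 + 7560 = 7556)
(17965 + M(-192))*(I + 15828) = (17965 + 7/3)*(7556 + 15828) = (53902/3)*23384 = 1260444368/3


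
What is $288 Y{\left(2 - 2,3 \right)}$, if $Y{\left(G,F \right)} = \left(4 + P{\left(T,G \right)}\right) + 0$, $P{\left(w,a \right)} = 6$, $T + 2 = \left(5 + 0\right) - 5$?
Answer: $2880$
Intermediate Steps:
$T = -2$ ($T = -2 + \left(\left(5 + 0\right) - 5\right) = -2 + \left(5 - 5\right) = -2 + 0 = -2$)
$Y{\left(G,F \right)} = 10$ ($Y{\left(G,F \right)} = \left(4 + 6\right) + 0 = 10 + 0 = 10$)
$288 Y{\left(2 - 2,3 \right)} = 288 \cdot 10 = 2880$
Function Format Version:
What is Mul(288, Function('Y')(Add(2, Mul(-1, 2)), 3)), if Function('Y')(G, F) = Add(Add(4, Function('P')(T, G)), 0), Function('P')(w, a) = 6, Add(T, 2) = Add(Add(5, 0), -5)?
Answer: 2880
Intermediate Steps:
T = -2 (T = Add(-2, Add(Add(5, 0), -5)) = Add(-2, Add(5, -5)) = Add(-2, 0) = -2)
Function('Y')(G, F) = 10 (Function('Y')(G, F) = Add(Add(4, 6), 0) = Add(10, 0) = 10)
Mul(288, Function('Y')(Add(2, Mul(-1, 2)), 3)) = Mul(288, 10) = 2880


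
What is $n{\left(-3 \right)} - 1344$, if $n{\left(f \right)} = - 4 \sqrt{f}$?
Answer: $-1344 - 4 i \sqrt{3} \approx -1344.0 - 6.9282 i$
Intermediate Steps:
$n{\left(-3 \right)} - 1344 = - 4 \sqrt{-3} - 1344 = - 4 i \sqrt{3} - 1344 = -1344 - 4 i \sqrt{3}$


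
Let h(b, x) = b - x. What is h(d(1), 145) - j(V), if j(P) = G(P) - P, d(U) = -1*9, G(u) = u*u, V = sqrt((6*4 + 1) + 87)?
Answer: -266 + 4*sqrt(7) ≈ -255.42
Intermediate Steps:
V = 4*sqrt(7) (V = sqrt((24 + 1) + 87) = sqrt(25 + 87) = sqrt(112) = 4*sqrt(7) ≈ 10.583)
G(u) = u**2
d(U) = -9
j(P) = P**2 - P
h(d(1), 145) - j(V) = (-9 - 1*145) - 4*sqrt(7)*(-1 + 4*sqrt(7)) = (-9 - 145) - 4*sqrt(7)*(-1 + 4*sqrt(7)) = -154 - 4*sqrt(7)*(-1 + 4*sqrt(7))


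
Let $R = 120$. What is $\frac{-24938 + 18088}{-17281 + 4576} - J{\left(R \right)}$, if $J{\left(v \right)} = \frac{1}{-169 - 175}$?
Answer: $\frac{473821}{874104} \approx 0.54206$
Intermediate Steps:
$J{\left(v \right)} = - \frac{1}{344}$ ($J{\left(v \right)} = \frac{1}{-344} = - \frac{1}{344}$)
$\frac{-24938 + 18088}{-17281 + 4576} - J{\left(R \right)} = \frac{-24938 + 18088}{-17281 + 4576} - - \frac{1}{344} = - \frac{6850}{-12705} + \frac{1}{344} = \left(-6850\right) \left(- \frac{1}{12705}\right) + \frac{1}{344} = \frac{1370}{2541} + \frac{1}{344} = \frac{473821}{874104}$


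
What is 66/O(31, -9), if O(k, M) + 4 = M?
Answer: -66/13 ≈ -5.0769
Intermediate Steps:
O(k, M) = -4 + M
66/O(31, -9) = 66/(-4 - 9) = 66/(-13) = 66*(-1/13) = -66/13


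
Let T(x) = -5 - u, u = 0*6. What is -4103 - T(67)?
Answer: -4098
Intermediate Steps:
u = 0
T(x) = -5 (T(x) = -5 - 1*0 = -5 + 0 = -5)
-4103 - T(67) = -4103 - 1*(-5) = -4103 + 5 = -4098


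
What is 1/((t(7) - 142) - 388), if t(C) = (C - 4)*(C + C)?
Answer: -1/488 ≈ -0.0020492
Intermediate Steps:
t(C) = 2*C*(-4 + C) (t(C) = (-4 + C)*(2*C) = 2*C*(-4 + C))
1/((t(7) - 142) - 388) = 1/((2*7*(-4 + 7) - 142) - 388) = 1/((2*7*3 - 142) - 388) = 1/((42 - 142) - 388) = 1/(-100 - 388) = 1/(-488) = -1/488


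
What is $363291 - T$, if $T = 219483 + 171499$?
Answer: $-27691$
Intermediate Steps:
$T = 390982$
$363291 - T = 363291 - 390982 = -27691$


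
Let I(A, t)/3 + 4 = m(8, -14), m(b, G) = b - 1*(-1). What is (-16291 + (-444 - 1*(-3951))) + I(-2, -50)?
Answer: -12769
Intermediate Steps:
m(b, G) = 1 + b (m(b, G) = b + 1 = 1 + b)
I(A, t) = 15 (I(A, t) = -12 + 3*(1 + 8) = -12 + 3*9 = -12 + 27 = 15)
(-16291 + (-444 - 1*(-3951))) + I(-2, -50) = (-16291 + (-444 - 1*(-3951))) + 15 = (-16291 + (-444 + 3951)) + 15 = (-16291 + 3507) + 15 = -12784 + 15 = -12769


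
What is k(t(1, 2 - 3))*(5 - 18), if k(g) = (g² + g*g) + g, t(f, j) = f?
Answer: -39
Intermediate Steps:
k(g) = g + 2*g² (k(g) = (g² + g²) + g = 2*g² + g = g + 2*g²)
k(t(1, 2 - 3))*(5 - 18) = (1*(1 + 2*1))*(5 - 18) = (1*(1 + 2))*(-13) = (1*3)*(-13) = 3*(-13) = -39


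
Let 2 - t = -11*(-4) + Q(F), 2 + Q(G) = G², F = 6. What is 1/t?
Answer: -1/76 ≈ -0.013158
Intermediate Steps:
Q(G) = -2 + G²
t = -76 (t = 2 - (-11*(-4) + (-2 + 6²)) = 2 - (44 + (-2 + 36)) = 2 - (44 + 34) = 2 - 1*78 = 2 - 78 = -76)
1/t = 1/(-76) = -1/76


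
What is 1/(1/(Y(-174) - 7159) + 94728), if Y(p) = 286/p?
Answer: 622976/59013270441 ≈ 1.0557e-5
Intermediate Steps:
1/(1/(Y(-174) - 7159) + 94728) = 1/(1/(286/(-174) - 7159) + 94728) = 1/(1/(286*(-1/174) - 7159) + 94728) = 1/(1/(-143/87 - 7159) + 94728) = 1/(1/(-622976/87) + 94728) = 1/(-87/622976 + 94728) = 1/(59013270441/622976) = 622976/59013270441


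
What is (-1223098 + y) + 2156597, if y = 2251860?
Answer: 3185359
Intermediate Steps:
(-1223098 + y) + 2156597 = (-1223098 + 2251860) + 2156597 = 1028762 + 2156597 = 3185359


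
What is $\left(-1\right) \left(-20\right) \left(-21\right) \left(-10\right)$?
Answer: $4200$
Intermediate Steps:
$\left(-1\right) \left(-20\right) \left(-21\right) \left(-10\right) = 20 \left(-21\right) \left(-10\right) = \left(-420\right) \left(-10\right) = 4200$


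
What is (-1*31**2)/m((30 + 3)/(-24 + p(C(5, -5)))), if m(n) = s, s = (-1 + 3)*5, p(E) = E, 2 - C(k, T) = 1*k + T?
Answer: -961/10 ≈ -96.100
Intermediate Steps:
C(k, T) = 2 - T - k (C(k, T) = 2 - (1*k + T) = 2 - (k + T) = 2 - (T + k) = 2 + (-T - k) = 2 - T - k)
s = 10 (s = 2*5 = 10)
m(n) = 10
(-1*31**2)/m((30 + 3)/(-24 + p(C(5, -5)))) = -1*31**2/10 = -1*961*(1/10) = -961*1/10 = -961/10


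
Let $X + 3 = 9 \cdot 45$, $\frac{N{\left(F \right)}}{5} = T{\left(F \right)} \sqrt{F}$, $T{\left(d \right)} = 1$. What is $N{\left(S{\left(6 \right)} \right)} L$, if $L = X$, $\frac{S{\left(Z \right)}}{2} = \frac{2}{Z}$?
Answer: $670 \sqrt{6} \approx 1641.2$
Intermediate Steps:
$S{\left(Z \right)} = \frac{4}{Z}$ ($S{\left(Z \right)} = 2 \frac{2}{Z} = \frac{4}{Z}$)
$N{\left(F \right)} = 5 \sqrt{F}$ ($N{\left(F \right)} = 5 \cdot 1 \sqrt{F} = 5 \sqrt{F}$)
$X = 402$ ($X = -3 + 9 \cdot 45 = -3 + 405 = 402$)
$L = 402$
$N{\left(S{\left(6 \right)} \right)} L = 5 \sqrt{\frac{4}{6}} \cdot 402 = 5 \sqrt{4 \cdot \frac{1}{6}} \cdot 402 = 5 \sqrt{\frac{2}{3}} \cdot 402 = 5 \frac{\sqrt{6}}{3} \cdot 402 = \frac{5 \sqrt{6}}{3} \cdot 402 = 670 \sqrt{6}$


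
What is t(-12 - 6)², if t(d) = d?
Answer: 324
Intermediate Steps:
t(-12 - 6)² = (-12 - 6)² = (-18)² = 324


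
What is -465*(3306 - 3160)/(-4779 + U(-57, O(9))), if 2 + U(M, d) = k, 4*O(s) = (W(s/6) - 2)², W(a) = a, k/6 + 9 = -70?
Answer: 13578/1051 ≈ 12.919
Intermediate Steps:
k = -474 (k = -54 + 6*(-70) = -54 - 420 = -474)
O(s) = (-2 + s/6)²/4 (O(s) = (s/6 - 2)²/4 = (-2 + s/6)²/4)
U(M, d) = -476 (U(M, d) = -2 - 474 = -476)
-465*(3306 - 3160)/(-4779 + U(-57, O(9))) = -465*(3306 - 3160)/(-4779 - 476) = -465*146/(-5255) = -465*146*(-1/5255) = -465/(1/(-146/5255)) = -465/(-5255/146) = -465*(-146/5255) = 13578/1051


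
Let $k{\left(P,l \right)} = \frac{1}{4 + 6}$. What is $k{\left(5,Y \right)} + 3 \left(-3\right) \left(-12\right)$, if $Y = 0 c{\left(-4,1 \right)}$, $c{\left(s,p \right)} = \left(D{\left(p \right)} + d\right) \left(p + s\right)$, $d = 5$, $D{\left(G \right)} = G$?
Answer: $\frac{1081}{10} \approx 108.1$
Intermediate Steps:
$c{\left(s,p \right)} = \left(5 + p\right) \left(p + s\right)$ ($c{\left(s,p \right)} = \left(p + 5\right) \left(p + s\right) = \left(5 + p\right) \left(p + s\right)$)
$Y = 0$ ($Y = 0 \left(1^{2} + 5 \cdot 1 + 5 \left(-4\right) + 1 \left(-4\right)\right) = 0 \left(1 + 5 - 20 - 4\right) = 0 \left(-18\right) = 0$)
$k{\left(P,l \right)} = \frac{1}{10}$
$k{\left(5,Y \right)} + 3 \left(-3\right) \left(-12\right) = \frac{1}{10} + 3 \left(-3\right) \left(-12\right) = \frac{1}{10} - -108 = \frac{1}{10} + 108 = \frac{1081}{10}$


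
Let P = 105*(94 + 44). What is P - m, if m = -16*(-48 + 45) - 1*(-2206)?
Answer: 12236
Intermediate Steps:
P = 14490 (P = 105*138 = 14490)
m = 2254 (m = -16*(-3) + 2206 = 48 + 2206 = 2254)
P - m = 14490 - 1*2254 = 14490 - 2254 = 12236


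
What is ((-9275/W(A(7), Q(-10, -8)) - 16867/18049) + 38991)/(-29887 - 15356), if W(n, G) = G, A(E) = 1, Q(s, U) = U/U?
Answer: -59591913/90732323 ≈ -0.65679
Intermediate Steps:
Q(s, U) = 1
((-9275/W(A(7), Q(-10, -8)) - 16867/18049) + 38991)/(-29887 - 15356) = ((-9275/1 - 16867/18049) + 38991)/(-29887 - 15356) = ((-9275*1 - 16867*1/18049) + 38991)/(-45243) = ((-9275 - 16867/18049) + 38991)*(-1/45243) = (-167421342/18049 + 38991)*(-1/45243) = (536327217/18049)*(-1/45243) = -59591913/90732323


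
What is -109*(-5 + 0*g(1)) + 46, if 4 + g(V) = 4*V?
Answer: 591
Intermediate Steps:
g(V) = -4 + 4*V
-109*(-5 + 0*g(1)) + 46 = -109*(-5 + 0*(-4 + 4*1)) + 46 = -109*(-5 + 0*(-4 + 4)) + 46 = -109*(-5 + 0*0) + 46 = -109*(-5 + 0) + 46 = -109*(-5) + 46 = 545 + 46 = 591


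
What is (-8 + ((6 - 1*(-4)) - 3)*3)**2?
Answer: 169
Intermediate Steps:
(-8 + ((6 - 1*(-4)) - 3)*3)**2 = (-8 + ((6 + 4) - 3)*3)**2 = (-8 + (10 - 3)*3)**2 = (-8 + 7*3)**2 = (-8 + 21)**2 = 13**2 = 169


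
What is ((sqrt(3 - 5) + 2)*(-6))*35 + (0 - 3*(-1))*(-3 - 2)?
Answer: -435 - 210*I*sqrt(2) ≈ -435.0 - 296.98*I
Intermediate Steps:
((sqrt(3 - 5) + 2)*(-6))*35 + (0 - 3*(-1))*(-3 - 2) = ((sqrt(-2) + 2)*(-6))*35 + (0 + 3)*(-5) = ((I*sqrt(2) + 2)*(-6))*35 + 3*(-5) = ((2 + I*sqrt(2))*(-6))*35 - 15 = (-12 - 6*I*sqrt(2))*35 - 15 = (-420 - 210*I*sqrt(2)) - 15 = -435 - 210*I*sqrt(2)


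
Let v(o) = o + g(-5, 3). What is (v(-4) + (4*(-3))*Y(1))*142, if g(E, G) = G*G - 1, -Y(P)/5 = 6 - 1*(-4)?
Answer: 85768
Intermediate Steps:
Y(P) = -50 (Y(P) = -5*(6 - 1*(-4)) = -5*(6 + 4) = -5*10 = -50)
g(E, G) = -1 + G**2 (g(E, G) = G**2 - 1 = -1 + G**2)
v(o) = 8 + o (v(o) = o + (-1 + 3**2) = o + (-1 + 9) = o + 8 = 8 + o)
(v(-4) + (4*(-3))*Y(1))*142 = ((8 - 4) + (4*(-3))*(-50))*142 = (4 - 12*(-50))*142 = (4 + 600)*142 = 604*142 = 85768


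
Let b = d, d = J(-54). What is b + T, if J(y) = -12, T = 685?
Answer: 673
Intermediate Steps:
d = -12
b = -12
b + T = -12 + 685 = 673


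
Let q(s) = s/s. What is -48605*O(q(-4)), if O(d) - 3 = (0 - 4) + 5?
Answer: -194420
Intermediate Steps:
q(s) = 1
O(d) = 4 (O(d) = 3 + ((0 - 4) + 5) = 3 + (-4 + 5) = 3 + 1 = 4)
-48605*O(q(-4)) = -48605*4 = -194420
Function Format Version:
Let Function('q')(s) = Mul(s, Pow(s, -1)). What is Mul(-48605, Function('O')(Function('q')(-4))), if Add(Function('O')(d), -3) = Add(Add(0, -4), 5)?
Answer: -194420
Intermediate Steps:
Function('q')(s) = 1
Function('O')(d) = 4 (Function('O')(d) = Add(3, Add(Add(0, -4), 5)) = Add(3, Add(-4, 5)) = Add(3, 1) = 4)
Mul(-48605, Function('O')(Function('q')(-4))) = Mul(-48605, 4) = -194420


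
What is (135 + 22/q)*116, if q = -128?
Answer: 250241/16 ≈ 15640.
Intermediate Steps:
(135 + 22/q)*116 = (135 + 22/(-128))*116 = (135 + 22*(-1/128))*116 = (135 - 11/64)*116 = (8629/64)*116 = 250241/16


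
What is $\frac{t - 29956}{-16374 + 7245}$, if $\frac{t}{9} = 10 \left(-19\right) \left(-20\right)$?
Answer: $- \frac{4244}{9129} \approx -0.46489$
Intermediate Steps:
$t = 34200$ ($t = 9 \cdot 10 \left(-19\right) \left(-20\right) = 9 \left(\left(-190\right) \left(-20\right)\right) = 9 \cdot 3800 = 34200$)
$\frac{t - 29956}{-16374 + 7245} = \frac{34200 - 29956}{-16374 + 7245} = \frac{4244}{-9129} = 4244 \left(- \frac{1}{9129}\right) = - \frac{4244}{9129}$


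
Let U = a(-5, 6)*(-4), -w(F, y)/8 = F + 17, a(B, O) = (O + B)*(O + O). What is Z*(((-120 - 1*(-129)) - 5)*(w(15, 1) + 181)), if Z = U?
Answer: 14400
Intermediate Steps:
a(B, O) = 2*O*(B + O) (a(B, O) = (B + O)*(2*O) = 2*O*(B + O))
w(F, y) = -136 - 8*F (w(F, y) = -8*(F + 17) = -8*(17 + F) = -136 - 8*F)
U = -48 (U = (2*6*(-5 + 6))*(-4) = (2*6*1)*(-4) = 12*(-4) = -48)
Z = -48
Z*(((-120 - 1*(-129)) - 5)*(w(15, 1) + 181)) = -48*((-120 - 1*(-129)) - 5)*((-136 - 8*15) + 181) = -48*((-120 + 129) - 5)*((-136 - 120) + 181) = -48*(9 - 5)*(-256 + 181) = -192*(-75) = -48*(-300) = 14400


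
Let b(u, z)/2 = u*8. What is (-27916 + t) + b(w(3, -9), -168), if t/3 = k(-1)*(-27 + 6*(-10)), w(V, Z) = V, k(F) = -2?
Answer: -27346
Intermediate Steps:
b(u, z) = 16*u (b(u, z) = 2*(u*8) = 2*(8*u) = 16*u)
t = 522 (t = 3*(-2*(-27 + 6*(-10))) = 3*(-2*(-27 - 60)) = 3*(-2*(-87)) = 3*174 = 522)
(-27916 + t) + b(w(3, -9), -168) = (-27916 + 522) + 16*3 = -27394 + 48 = -27346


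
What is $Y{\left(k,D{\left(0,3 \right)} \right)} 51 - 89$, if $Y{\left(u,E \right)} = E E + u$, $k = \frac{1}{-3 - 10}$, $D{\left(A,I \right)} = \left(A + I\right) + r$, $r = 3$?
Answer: $\frac{22660}{13} \approx 1743.1$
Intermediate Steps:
$D{\left(A,I \right)} = 3 + A + I$ ($D{\left(A,I \right)} = \left(A + I\right) + 3 = 3 + A + I$)
$k = - \frac{1}{13}$ ($k = \frac{1}{-13} = - \frac{1}{13} \approx -0.076923$)
$Y{\left(u,E \right)} = u + E^{2}$ ($Y{\left(u,E \right)} = E^{2} + u = u + E^{2}$)
$Y{\left(k,D{\left(0,3 \right)} \right)} 51 - 89 = \left(- \frac{1}{13} + \left(3 + 0 + 3\right)^{2}\right) 51 - 89 = \left(- \frac{1}{13} + 6^{2}\right) 51 - 89 = \left(- \frac{1}{13} + 36\right) 51 - 89 = \frac{467}{13} \cdot 51 - 89 = \frac{23817}{13} - 89 = \frac{22660}{13}$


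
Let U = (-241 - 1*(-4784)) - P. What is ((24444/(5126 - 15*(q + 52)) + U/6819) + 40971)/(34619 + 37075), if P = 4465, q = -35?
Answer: 453677709151/793780410402 ≈ 0.57154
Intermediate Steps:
U = 78 (U = (-241 - 1*(-4784)) - 1*4465 = (-241 + 4784) - 4465 = 4543 - 4465 = 78)
((24444/(5126 - 15*(q + 52)) + U/6819) + 40971)/(34619 + 37075) = ((24444/(5126 - 15*(-35 + 52)) + 78/6819) + 40971)/(34619 + 37075) = ((24444/(5126 - 15*17) + 78*(1/6819)) + 40971)/71694 = ((24444/(5126 - 255) + 26/2273) + 40971)*(1/71694) = ((24444/4871 + 26/2273) + 40971)*(1/71694) = (55687858/11071783 + 40971)*(1/71694) = (453677709151/11071783)*(1/71694) = 453677709151/793780410402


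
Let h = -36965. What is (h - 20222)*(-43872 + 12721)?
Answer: 1781432237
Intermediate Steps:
(h - 20222)*(-43872 + 12721) = (-36965 - 20222)*(-43872 + 12721) = -57187*(-31151) = 1781432237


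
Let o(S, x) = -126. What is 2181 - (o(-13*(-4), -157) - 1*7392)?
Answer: 9699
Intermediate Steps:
2181 - (o(-13*(-4), -157) - 1*7392) = 2181 - (-126 - 1*7392) = 2181 - (-126 - 7392) = 2181 - 1*(-7518) = 2181 + 7518 = 9699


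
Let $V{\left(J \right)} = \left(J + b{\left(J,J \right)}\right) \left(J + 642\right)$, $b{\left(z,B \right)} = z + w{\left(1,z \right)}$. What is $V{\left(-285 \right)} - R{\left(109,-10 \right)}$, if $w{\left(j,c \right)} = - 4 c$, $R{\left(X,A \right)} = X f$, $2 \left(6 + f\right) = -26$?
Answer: $205561$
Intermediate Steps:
$f = -19$ ($f = -6 + \frac{1}{2} \left(-26\right) = -6 - 13 = -19$)
$R{\left(X,A \right)} = - 19 X$ ($R{\left(X,A \right)} = X \left(-19\right) = - 19 X$)
$b{\left(z,B \right)} = - 3 z$ ($b{\left(z,B \right)} = z - 4 z = - 3 z$)
$V{\left(J \right)} = - 2 J \left(642 + J\right)$ ($V{\left(J \right)} = \left(J - 3 J\right) \left(J + 642\right) = - 2 J \left(642 + J\right)$)
$V{\left(-285 \right)} - R{\left(109,-10 \right)} = 2 \left(-285\right) \left(-642 - -285\right) - \left(-19\right) 109 = 2 \left(-285\right) \left(-642 + 285\right) - -2071 = 2 \left(-285\right) \left(-357\right) + 2071 = 203490 + 2071 = 205561$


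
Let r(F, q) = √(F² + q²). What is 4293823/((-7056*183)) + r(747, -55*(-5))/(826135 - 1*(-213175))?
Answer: -4293823/1291248 + √633634/1039310 ≈ -3.3246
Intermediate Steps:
4293823/((-7056*183)) + r(747, -55*(-5))/(826135 - 1*(-213175)) = 4293823/((-7056*183)) + √(747² + (-55*(-5))²)/(826135 - 1*(-213175)) = 4293823/(-1291248) + √(558009 + 275²)/(826135 + 213175) = 4293823*(-1/1291248) + √(558009 + 75625)/1039310 = -4293823/1291248 + √633634*(1/1039310) = -4293823/1291248 + √633634/1039310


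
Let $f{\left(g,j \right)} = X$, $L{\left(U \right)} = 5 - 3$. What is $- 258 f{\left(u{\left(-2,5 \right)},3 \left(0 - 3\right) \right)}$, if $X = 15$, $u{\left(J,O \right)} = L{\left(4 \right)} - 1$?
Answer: $-3870$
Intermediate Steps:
$L{\left(U \right)} = 2$
$u{\left(J,O \right)} = 1$ ($u{\left(J,O \right)} = 2 - 1 = 1$)
$f{\left(g,j \right)} = 15$
$- 258 f{\left(u{\left(-2,5 \right)},3 \left(0 - 3\right) \right)} = \left(-258\right) 15 = -3870$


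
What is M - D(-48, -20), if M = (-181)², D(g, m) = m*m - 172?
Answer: 32533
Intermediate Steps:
D(g, m) = -172 + m² (D(g, m) = m² - 172 = -172 + m²)
M = 32761
M - D(-48, -20) = 32761 - (-172 + (-20)²) = 32761 - (-172 + 400) = 32761 - 1*228 = 32761 - 228 = 32533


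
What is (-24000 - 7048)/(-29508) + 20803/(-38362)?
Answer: 144302113/282996474 ≈ 0.50991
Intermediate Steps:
(-24000 - 7048)/(-29508) + 20803/(-38362) = -31048*(-1/29508) + 20803*(-1/38362) = 7762/7377 - 20803/38362 = 144302113/282996474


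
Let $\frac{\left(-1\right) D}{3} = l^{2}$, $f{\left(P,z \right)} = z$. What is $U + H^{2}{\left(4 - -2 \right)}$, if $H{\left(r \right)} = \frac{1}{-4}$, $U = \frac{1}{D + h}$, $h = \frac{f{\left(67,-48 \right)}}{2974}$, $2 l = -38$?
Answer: $\frac{1586653}{25767120} \approx 0.061577$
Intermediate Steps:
$l = -19$ ($l = \frac{1}{2} \left(-38\right) = -19$)
$D = -1083$ ($D = - 3 \left(-19\right)^{2} = \left(-3\right) 361 = -1083$)
$h = - \frac{24}{1487}$ ($h = - \frac{48}{2974} = \left(-48\right) \frac{1}{2974} = - \frac{24}{1487} \approx -0.01614$)
$U = - \frac{1487}{1610445}$ ($U = \frac{1}{-1083 - \frac{24}{1487}} = \frac{1}{- \frac{1610445}{1487}} = - \frac{1487}{1610445} \approx -0.00092335$)
$H{\left(r \right)} = - \frac{1}{4}$
$U + H^{2}{\left(4 - -2 \right)} = - \frac{1487}{1610445} + \left(- \frac{1}{4}\right)^{2} = - \frac{1487}{1610445} + \frac{1}{16} = \frac{1586653}{25767120}$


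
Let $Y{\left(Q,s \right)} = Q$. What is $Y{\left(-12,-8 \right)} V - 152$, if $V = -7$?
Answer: $-68$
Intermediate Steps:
$Y{\left(-12,-8 \right)} V - 152 = \left(-12\right) \left(-7\right) - 152 = 84 - 152 = -68$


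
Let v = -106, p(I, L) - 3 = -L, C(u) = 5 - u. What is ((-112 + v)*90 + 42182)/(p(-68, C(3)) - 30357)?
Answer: -11281/15178 ≈ -0.74325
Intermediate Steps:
p(I, L) = 3 - L
((-112 + v)*90 + 42182)/(p(-68, C(3)) - 30357) = ((-112 - 106)*90 + 42182)/((3 - (5 - 1*3)) - 30357) = (-218*90 + 42182)/((3 - (5 - 3)) - 30357) = (-19620 + 42182)/((3 - 1*2) - 30357) = 22562/((3 - 2) - 30357) = 22562/(1 - 30357) = 22562/(-30356) = 22562*(-1/30356) = -11281/15178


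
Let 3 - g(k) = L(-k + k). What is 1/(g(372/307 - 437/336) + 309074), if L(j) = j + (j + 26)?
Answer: 1/309051 ≈ 3.2357e-6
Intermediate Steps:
L(j) = 26 + 2*j (L(j) = j + (26 + j) = 26 + 2*j)
g(k) = -23 (g(k) = 3 - (26 + 2*(-k + k)) = 3 - (26 + 2*0) = 3 - (26 + 0) = 3 - 1*26 = 3 - 26 = -23)
1/(g(372/307 - 437/336) + 309074) = 1/(-23 + 309074) = 1/309051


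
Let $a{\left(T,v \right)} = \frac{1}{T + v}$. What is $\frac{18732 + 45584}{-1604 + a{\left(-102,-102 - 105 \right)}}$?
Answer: $- \frac{19873644}{495637} \approx -40.097$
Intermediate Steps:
$\frac{18732 + 45584}{-1604 + a{\left(-102,-102 - 105 \right)}} = \frac{18732 + 45584}{-1604 + \frac{1}{-102 - 207}} = \frac{64316}{-1604 + \frac{1}{-102 - 207}} = \frac{64316}{-1604 + \frac{1}{-309}} = \frac{64316}{-1604 - \frac{1}{309}} = \frac{64316}{- \frac{495637}{309}} = 64316 \left(- \frac{309}{495637}\right) = - \frac{19873644}{495637}$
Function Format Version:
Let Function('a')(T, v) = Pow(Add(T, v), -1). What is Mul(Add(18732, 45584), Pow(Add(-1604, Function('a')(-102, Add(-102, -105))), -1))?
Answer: Rational(-19873644, 495637) ≈ -40.097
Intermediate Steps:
Mul(Add(18732, 45584), Pow(Add(-1604, Function('a')(-102, Add(-102, -105))), -1)) = Mul(Add(18732, 45584), Pow(Add(-1604, Pow(Add(-102, Add(-102, -105)), -1)), -1)) = Mul(64316, Pow(Add(-1604, Pow(Add(-102, -207), -1)), -1)) = Mul(64316, Pow(Add(-1604, Pow(-309, -1)), -1)) = Mul(64316, Pow(Add(-1604, Rational(-1, 309)), -1)) = Mul(64316, Pow(Rational(-495637, 309), -1)) = Mul(64316, Rational(-309, 495637)) = Rational(-19873644, 495637)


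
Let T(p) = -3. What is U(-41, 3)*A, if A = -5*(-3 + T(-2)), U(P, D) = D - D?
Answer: 0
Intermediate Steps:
U(P, D) = 0
A = 30 (A = -5*(-3 - 3) = -5*(-6) = 30)
U(-41, 3)*A = 0*30 = 0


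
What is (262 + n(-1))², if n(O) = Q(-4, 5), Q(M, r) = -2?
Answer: 67600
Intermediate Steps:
n(O) = -2
(262 + n(-1))² = (262 - 2)² = 260² = 67600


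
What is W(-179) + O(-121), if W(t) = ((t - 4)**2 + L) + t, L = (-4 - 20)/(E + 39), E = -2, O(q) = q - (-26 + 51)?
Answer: 1227044/37 ≈ 33163.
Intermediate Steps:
O(q) = -25 + q (O(q) = q - 1*25 = q - 25 = -25 + q)
L = -24/37 (L = (-4 - 20)/(-2 + 39) = -24/37 ≈ -0.64865)
W(t) = -24/37 + t + (-4 + t)**2 (W(t) = ((t - 4)**2 - 24/37) + t = ((-4 + t)**2 - 24/37) + t = (-24/37 + (-4 + t)**2) + t = -24/37 + t + (-4 + t)**2)
W(-179) + O(-121) = (568/37 + (-179)**2 - 7*(-179)) + (-25 - 121) = (568/37 + 32041 + 1253) - 146 = 1232446/37 - 146 = 1227044/37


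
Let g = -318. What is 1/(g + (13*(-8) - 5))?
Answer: -1/427 ≈ -0.0023419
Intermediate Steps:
1/(g + (13*(-8) - 5)) = 1/(-318 + (13*(-8) - 5)) = 1/(-318 + (-104 - 5)) = 1/(-318 - 109) = 1/(-427) = -1/427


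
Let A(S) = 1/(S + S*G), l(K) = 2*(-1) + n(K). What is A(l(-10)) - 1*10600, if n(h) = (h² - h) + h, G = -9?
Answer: -8310401/784 ≈ -10600.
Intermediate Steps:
n(h) = h²
l(K) = -2 + K² (l(K) = 2*(-1) + K² = -2 + K²)
A(S) = -1/(8*S) (A(S) = 1/(S + S*(-9)) = 1/(S - 9*S) = 1/(-8*S) = -1/(8*S))
A(l(-10)) - 1*10600 = -1/(8*(-2 + (-10)²)) - 1*10600 = -1/(8*(-2 + 100)) - 10600 = -⅛/98 - 10600 = -⅛*1/98 - 10600 = -1/784 - 10600 = -8310401/784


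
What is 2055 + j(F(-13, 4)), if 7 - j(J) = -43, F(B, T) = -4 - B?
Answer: 2105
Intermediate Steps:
j(J) = 50 (j(J) = 7 - 1*(-43) = 7 + 43 = 50)
2055 + j(F(-13, 4)) = 2055 + 50 = 2105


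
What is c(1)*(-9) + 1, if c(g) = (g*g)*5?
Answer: -44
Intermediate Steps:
c(g) = 5*g**2 (c(g) = g**2*5 = 5*g**2)
c(1)*(-9) + 1 = (5*1**2)*(-9) + 1 = (5*1)*(-9) + 1 = 5*(-9) + 1 = -45 + 1 = -44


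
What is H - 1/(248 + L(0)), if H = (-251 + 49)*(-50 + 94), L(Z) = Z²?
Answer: -2204225/248 ≈ -8888.0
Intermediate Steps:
H = -8888 (H = -202*44 = -8888)
H - 1/(248 + L(0)) = -8888 - 1/(248 + 0²) = -8888 - 1/(248 + 0) = -8888 - 1/248 = -2204225/248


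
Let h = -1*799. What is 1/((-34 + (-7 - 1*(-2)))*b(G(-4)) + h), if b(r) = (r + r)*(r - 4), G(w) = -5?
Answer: -1/4309 ≈ -0.00023207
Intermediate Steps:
b(r) = 2*r*(-4 + r) (b(r) = (2*r)*(-4 + r) = 2*r*(-4 + r))
h = -799
1/((-34 + (-7 - 1*(-2)))*b(G(-4)) + h) = 1/((-34 + (-7 - 1*(-2)))*(2*(-5)*(-4 - 5)) - 799) = 1/((-34 + (-7 + 2))*(2*(-5)*(-9)) - 799) = 1/((-34 - 5)*90 - 799) = 1/(-39*90 - 799) = 1/(-3510 - 799) = 1/(-4309) = -1/4309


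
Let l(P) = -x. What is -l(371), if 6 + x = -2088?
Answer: -2094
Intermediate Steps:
x = -2094 (x = -6 - 2088 = -2094)
l(P) = 2094 (l(P) = -1*(-2094) = 2094)
-l(371) = -1*2094 = -2094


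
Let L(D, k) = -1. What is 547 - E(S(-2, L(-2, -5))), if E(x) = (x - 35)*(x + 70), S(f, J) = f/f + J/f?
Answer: 11769/4 ≈ 2942.3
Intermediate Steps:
S(f, J) = 1 + J/f
E(x) = (-35 + x)*(70 + x)
547 - E(S(-2, L(-2, -5))) = 547 - (-2450 + ((-1 - 2)/(-2))**2 + 35*((-1 - 2)/(-2))) = 547 - (-2450 + (-1/2*(-3))**2 + 35*(-1/2*(-3))) = 547 - (-2450 + (3/2)**2 + 35*(3/2)) = 547 - (-2450 + 9/4 + 105/2) = 547 - 1*(-9581/4) = 547 + 9581/4 = 11769/4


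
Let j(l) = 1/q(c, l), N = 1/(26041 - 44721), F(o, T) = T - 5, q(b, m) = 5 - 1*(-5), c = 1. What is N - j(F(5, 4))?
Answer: -1869/18680 ≈ -0.10005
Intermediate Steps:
q(b, m) = 10 (q(b, m) = 5 + 5 = 10)
F(o, T) = -5 + T
N = -1/18680 (N = 1/(-18680) = -1/18680 ≈ -5.3533e-5)
j(l) = ⅒ (j(l) = 1/10 = ⅒)
N - j(F(5, 4)) = -1/18680 - 1*⅒ = -1/18680 - ⅒ = -1869/18680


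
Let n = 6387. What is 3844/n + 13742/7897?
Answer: 118126222/50438139 ≈ 2.3420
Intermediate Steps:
3844/n + 13742/7897 = 3844/6387 + 13742/7897 = 118126222/50438139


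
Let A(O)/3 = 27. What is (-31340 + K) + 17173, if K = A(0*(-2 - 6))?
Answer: -14086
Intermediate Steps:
A(O) = 81 (A(O) = 3*27 = 81)
K = 81
(-31340 + K) + 17173 = (-31340 + 81) + 17173 = -31259 + 17173 = -14086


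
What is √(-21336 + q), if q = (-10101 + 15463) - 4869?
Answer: I*√20843 ≈ 144.37*I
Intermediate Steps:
q = 493 (q = 5362 - 4869 = 493)
√(-21336 + q) = √(-21336 + 493) = √(-20843) = I*√20843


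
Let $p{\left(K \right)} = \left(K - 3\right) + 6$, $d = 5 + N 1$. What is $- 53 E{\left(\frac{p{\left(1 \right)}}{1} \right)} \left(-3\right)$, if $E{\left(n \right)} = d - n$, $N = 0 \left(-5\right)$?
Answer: $159$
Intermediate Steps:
$N = 0$
$d = 5$ ($d = 5 + 0 \cdot 1 = 5 + 0 = 5$)
$p{\left(K \right)} = 3 + K$ ($p{\left(K \right)} = \left(-3 + K\right) + 6 = 3 + K$)
$E{\left(n \right)} = 5 - n$
$- 53 E{\left(\frac{p{\left(1 \right)}}{1} \right)} \left(-3\right) = - 53 \left(5 - \frac{3 + 1}{1}\right) \left(-3\right) = - 53 \left(5 - 4 \cdot 1\right) \left(-3\right) = - 53 \left(5 - 4\right) \left(-3\right) = \left(-53\right) 1 \left(-3\right) = \left(-53\right) \left(-3\right) = 159$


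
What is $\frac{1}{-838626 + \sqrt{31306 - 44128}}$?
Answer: $- \frac{139771}{117215596783} - \frac{i \sqrt{12822}}{703293580698} \approx -1.1924 \cdot 10^{-6} - 1.6101 \cdot 10^{-10} i$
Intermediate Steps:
$\frac{1}{-838626 + \sqrt{31306 - 44128}} = \frac{1}{-838626 + \sqrt{-12822}} = \frac{1}{-838626 + i \sqrt{12822}}$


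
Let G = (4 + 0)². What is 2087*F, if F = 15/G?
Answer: 31305/16 ≈ 1956.6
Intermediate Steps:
G = 16 (G = 4² = 16)
F = 15/16 ≈ 0.93750
2087*F = 2087*(15/16) = 31305/16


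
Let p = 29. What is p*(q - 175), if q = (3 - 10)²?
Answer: -3654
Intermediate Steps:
q = 49 (q = (-7)² = 49)
p*(q - 175) = 29*(49 - 175) = 29*(-126) = -3654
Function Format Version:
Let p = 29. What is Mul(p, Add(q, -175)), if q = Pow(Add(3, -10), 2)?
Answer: -3654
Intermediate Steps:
q = 49 (q = Pow(-7, 2) = 49)
Mul(p, Add(q, -175)) = Mul(29, Add(49, -175)) = Mul(29, -126) = -3654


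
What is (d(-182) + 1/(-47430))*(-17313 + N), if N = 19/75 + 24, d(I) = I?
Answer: 5596536509608/1778625 ≈ 3.1466e+6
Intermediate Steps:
N = 1819/75 (N = 19*(1/75) + 24 = 19/75 + 24 = 1819/75 ≈ 24.253)
(d(-182) + 1/(-47430))*(-17313 + N) = (-182 + 1/(-47430))*(-17313 + 1819/75) = (-182 - 1/47430)*(-1296656/75) = -8632261/47430*(-1296656/75) = 5596536509608/1778625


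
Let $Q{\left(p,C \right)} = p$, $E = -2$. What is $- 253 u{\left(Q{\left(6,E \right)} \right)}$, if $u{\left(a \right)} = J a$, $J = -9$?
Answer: $13662$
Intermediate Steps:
$u{\left(a \right)} = - 9 a$
$- 253 u{\left(Q{\left(6,E \right)} \right)} = - 253 \left(\left(-9\right) 6\right) = \left(-253\right) \left(-54\right) = 13662$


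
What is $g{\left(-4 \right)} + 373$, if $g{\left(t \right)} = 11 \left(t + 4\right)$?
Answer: $373$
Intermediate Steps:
$g{\left(t \right)} = 44 + 11 t$ ($g{\left(t \right)} = 11 \left(4 + t\right) = 44 + 11 t$)
$g{\left(-4 \right)} + 373 = \left(44 + 11 \left(-4\right)\right) + 373 = \left(44 - 44\right) + 373 = 0 + 373 = 373$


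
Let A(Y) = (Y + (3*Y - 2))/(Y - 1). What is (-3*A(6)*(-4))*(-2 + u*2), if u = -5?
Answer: -3168/5 ≈ -633.60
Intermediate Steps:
A(Y) = (-2 + 4*Y)/(-1 + Y) (A(Y) = (Y + (-2 + 3*Y))/(-1 + Y) = (-2 + 4*Y)/(-1 + Y))
(-3*A(6)*(-4))*(-2 + u*2) = (-6*(-1 + 2*6)/(-1 + 6)*(-4))*(-2 - 5*2) = (-6*(-1 + 12)/5*(-4))*(-2 - 10) = (-6*11/5*(-4))*(-12) = (-3*22/5*(-4))*(-12) = -66/5*(-4)*(-12) = (264/5)*(-12) = -3168/5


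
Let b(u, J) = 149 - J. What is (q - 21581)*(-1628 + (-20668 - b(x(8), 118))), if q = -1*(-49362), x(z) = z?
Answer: -620266387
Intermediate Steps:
q = 49362
(q - 21581)*(-1628 + (-20668 - b(x(8), 118))) = (49362 - 21581)*(-1628 + (-20668 - (149 - 1*118))) = 27781*(-1628 + (-20668 - (149 - 118))) = 27781*(-1628 + (-20668 - 1*31)) = 27781*(-1628 + (-20668 - 31)) = 27781*(-1628 - 20699) = 27781*(-22327) = -620266387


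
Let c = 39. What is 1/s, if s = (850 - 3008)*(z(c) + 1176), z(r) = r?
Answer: -1/2621970 ≈ -3.8139e-7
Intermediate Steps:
s = -2621970 (s = (850 - 3008)*(39 + 1176) = -2158*1215 = -2621970)
1/s = 1/(-2621970) = -1/2621970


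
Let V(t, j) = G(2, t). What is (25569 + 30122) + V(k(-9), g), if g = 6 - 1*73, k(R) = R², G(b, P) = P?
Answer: 55772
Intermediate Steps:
g = -67 (g = 6 - 73 = -67)
V(t, j) = t
(25569 + 30122) + V(k(-9), g) = (25569 + 30122) + (-9)² = 55691 + 81 = 55772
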